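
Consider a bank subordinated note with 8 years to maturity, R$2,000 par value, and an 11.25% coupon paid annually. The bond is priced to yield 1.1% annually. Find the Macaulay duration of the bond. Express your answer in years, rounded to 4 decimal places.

6.2806 years

Periodic yield y = 0.011. Discount each cash flow and weight by its year:
  t   CF        PV=CF/(1+0.011)^t    t·PV
  1       225.00       222.5519       222.5519
  2       225.00       220.1305       440.2610
  3       225.00       217.7354       653.2062
  4       225.00       215.3664       861.4655
  5       225.00       213.0231     1,065.1156
  6       225.00       210.7054     1,264.2322
  7       225.00       208.4128     1,458.8897
  8     2,225.00     2,038.5472    16,308.3776
  Σ                  3,546.4727    22,274.0997
Price P = Σ PV = 3,546.4727.
Macaulay duration = Σ(t·PV) / P = 22,274.0997 / 3,546.4727 = 6.28063 years.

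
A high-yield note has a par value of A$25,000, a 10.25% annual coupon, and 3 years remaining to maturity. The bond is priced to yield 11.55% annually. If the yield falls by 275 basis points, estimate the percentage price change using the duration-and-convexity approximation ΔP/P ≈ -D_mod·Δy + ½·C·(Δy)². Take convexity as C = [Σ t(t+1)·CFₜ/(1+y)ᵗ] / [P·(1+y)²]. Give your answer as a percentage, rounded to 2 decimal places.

+7.04%

With y = 0.1155:
  t   CF        PV=CF/(1+0.1155)^t    t·PV        t(t+1)·PV
  1     2,562.50     2,297.1762     2,297.1762       4,594.3523
  2     2,562.50     2,059.3242     4,118.6484      12,355.9452
  3    27,562.50    19,856.8284    59,570.4852     238,281.9409
  Σ                 24,213.3288    65,986.3098     255,232.2385
P = 24,213.3288; D_Mac = 2.72521 yrs; D_mod = 2.44304 yrs; C = 8.47114.
Duration effect: -2.44304 × (-0.0275) = +0.067183
Convexity effect: 0.5 × 8.47114 × (-0.0275)² = +0.0032031
ΔP/P ≈ +0.067183 + 0.0032031 = +0.070387 = +7.0387%.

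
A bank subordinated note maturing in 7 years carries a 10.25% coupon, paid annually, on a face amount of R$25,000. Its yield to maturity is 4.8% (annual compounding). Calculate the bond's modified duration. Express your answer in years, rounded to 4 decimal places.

Periodic yield y = 0.048. First find Macaulay duration:
  t   CF        PV=CF/(1+0.048)^t    t·PV
  1     2,562.50     2,445.1336     2,445.1336
  2     2,562.50     2,333.1427     4,666.2855
  3     2,562.50     2,226.2812     6,678.8437
  4     2,562.50     2,124.3142     8,497.2566
  5     2,562.50     2,027.0173    10,135.0866
  6     2,562.50     1,934.1768    11,605.0610
  7    27,562.50    19,851.3309   138,959.3162
  Σ                 32,941.3968   182,986.9832
P = 32,941.3968; Macaulay duration = 182,986.9832 / 32,941.3968 = 5.55492 years.
Modified duration = D_Mac / (1 + y) = 5.55492 / 1.048 = 5.30050 years.

5.3005 years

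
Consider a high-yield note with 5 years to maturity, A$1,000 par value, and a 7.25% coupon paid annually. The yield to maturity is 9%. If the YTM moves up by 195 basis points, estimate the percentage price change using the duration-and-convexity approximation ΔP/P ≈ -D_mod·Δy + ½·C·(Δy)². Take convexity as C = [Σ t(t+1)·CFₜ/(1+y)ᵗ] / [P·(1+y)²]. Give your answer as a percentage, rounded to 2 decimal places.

With y = 0.09:
  t   CF        PV=CF/(1+0.09)^t    t·PV        t(t+1)·PV
  1        72.50        66.5138        66.5138         133.0275
  2        72.50        61.0218       122.0436         366.1308
  3        72.50        55.9833       167.9499         671.7996
  4        72.50        51.3608       205.4433       1,027.2166
  5     1,072.50       697.0514     3,485.2571      20,911.5424
  Σ                    931.9311     4,047.2076      23,109.7169
P = 931.9311; D_Mac = 4.34282 yrs; D_mod = 3.98424 yrs; C = 20.87170.
Duration effect: -3.98424 × (+0.0195) = -0.077693
Convexity effect: 0.5 × 20.87170 × (0.0195)² = +0.0039682
ΔP/P ≈ -0.077693 + 0.0039682 = -0.073724 = -7.3724%.

-7.37%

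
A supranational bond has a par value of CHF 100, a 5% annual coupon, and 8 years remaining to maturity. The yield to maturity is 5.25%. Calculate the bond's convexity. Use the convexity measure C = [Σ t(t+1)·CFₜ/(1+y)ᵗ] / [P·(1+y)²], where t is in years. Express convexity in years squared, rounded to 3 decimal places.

51.891

With y = 0.0525:
  t   CF        PV=CF/(1+0.0525)^t    t·PV        t(t+1)·PV
  1         5.00         4.7506         4.7506           9.5012
  2         5.00         4.5136         9.0273          27.0818
  3         5.00         4.2885        12.8654          51.4618
  4         5.00         4.0746        16.2983          81.4914
  5         5.00         3.8713        19.3566         116.1397
  6         5.00         3.6782        22.0693         154.4851
  7         5.00         3.4947        24.4632         195.7056
  8       105.00        69.7288       557.8307       5,020.4767
  Σ                     98.4004       666.6614       5,656.3433
P = 98.4004.
Convexity = Σ t(t+1)·PV / [P·(1+y)²] = 5,656.3433 / (98.4004 × 1.107756) = 51.89132.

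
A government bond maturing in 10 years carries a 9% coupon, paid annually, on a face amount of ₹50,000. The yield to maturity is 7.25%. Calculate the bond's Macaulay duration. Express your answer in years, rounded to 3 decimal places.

7.174 years

Periodic yield y = 0.0725. Discount each cash flow and weight by its year:
  t   CF        PV=CF/(1+0.0725)^t    t·PV
  1     4,500.00     4,195.8042     4,195.8042
  2     4,500.00     3,912.1717     7,824.3435
  3     4,500.00     3,647.7126    10,943.1377
  4     4,500.00     3,401.1306    13,604.5225
  5     4,500.00     3,171.2174    15,856.0868
  6     4,500.00     2,956.8460    17,741.0761
  7     4,500.00     2,756.9660    19,298.7619
  8     4,500.00     2,570.5977    20,564.7812
  9     4,500.00     2,396.8276    21,571.4488
  10   54,500.00    27,065.9636   270,659.6362
  Σ                 56,075.2374   402,259.5989
Price P = Σ PV = 56,075.2374.
Macaulay duration = Σ(t·PV) / P = 402,259.5989 / 56,075.2374 = 7.17357 years.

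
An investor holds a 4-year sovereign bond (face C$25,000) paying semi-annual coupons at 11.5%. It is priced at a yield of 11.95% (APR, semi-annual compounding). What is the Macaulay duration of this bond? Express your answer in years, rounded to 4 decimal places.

3.3106 years

Periodic yield y = 0.05975. Discount each cash flow and weight by its period:
  t   CF        PV=CF/(1+0.05975)^t    t·PV
  1     1,437.50     1,356.4520     1,356.4520
  2     1,437.50     1,279.9736     2,559.9471
  3     1,437.50     1,207.8071     3,623.4213
  4     1,437.50     1,139.7095     4,558.8378
  5     1,437.50     1,075.4512     5,377.2562
  6     1,437.50     1,014.8160     6,088.8959
  7     1,437.50       957.5994     6,703.1960
  8    26,437.50    16,618.5444   132,948.3555
  Σ                 24,650.3532   163,216.3619
Price P = Σ PV = 24,650.3532.
Macaulay duration = Σ(t·PV) / P = 163,216.3619 / 24,650.3532 = 6.62126 half-year periods.
In years: 6.62126 / 2 = 3.31063 years.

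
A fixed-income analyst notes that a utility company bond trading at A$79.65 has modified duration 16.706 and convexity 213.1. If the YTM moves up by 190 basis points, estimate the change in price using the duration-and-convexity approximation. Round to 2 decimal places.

Duration effect: -D_mod·Δy = -16.706 × (+0.019) = -0.317414
Convexity effect: ½·C·(Δy)² = 0.5 × 213.1 × (0.019)² = +0.03846455
ΔP/P ≈ -0.317414 + 0.03846455 = -0.27894945
ΔP ≈ 79.65 × (-0.27894945) = -22.2183236925.

-A$22.22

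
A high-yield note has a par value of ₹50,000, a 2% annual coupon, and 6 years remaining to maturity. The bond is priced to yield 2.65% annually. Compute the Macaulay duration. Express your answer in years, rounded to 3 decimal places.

5.707 years

Periodic yield y = 0.0265. Discount each cash flow and weight by its year:
  t   CF        PV=CF/(1+0.0265)^t    t·PV
  1     1,000.00       974.1841       974.1841
  2     1,000.00       949.0347     1,898.0694
  3     1,000.00       924.5345     2,773.6036
  4     1,000.00       900.6669     3,602.6675
  5     1,000.00       877.4154     4,387.0768
  6    51,000.00    43,592.9695   261,557.8171
  Σ                 48,218.8051   275,193.4185
Price P = Σ PV = 48,218.8051.
Macaulay duration = Σ(t·PV) / P = 275,193.4185 / 48,218.8051 = 5.70718 years.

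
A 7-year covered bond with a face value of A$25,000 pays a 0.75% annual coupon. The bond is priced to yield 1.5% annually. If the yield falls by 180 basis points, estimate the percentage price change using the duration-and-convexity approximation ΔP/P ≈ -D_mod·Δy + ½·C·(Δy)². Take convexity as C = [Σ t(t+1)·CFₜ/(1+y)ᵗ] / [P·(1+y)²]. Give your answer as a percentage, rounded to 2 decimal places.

+12.99%

With y = 0.015:
  t   CF        PV=CF/(1+0.015)^t    t·PV        t(t+1)·PV
  1       187.50       184.7291       184.7291         369.4581
  2       187.50       181.9991       363.9982       1,091.9945
  3       187.50       179.3094       537.9283       2,151.7132
  4       187.50       176.6595       706.6382       3,533.1909
  5       187.50       174.0488       870.2441       5,221.4643
  6       187.50       171.4767     1,028.8600       7,202.0198
  7    25,187.50    22,694.6123   158,862.2860   1,270,898.2882
  Σ                 23,762.8349   162,554.6838   1,290,468.1290
P = 23,762.8349; D_Mac = 6.84071 yrs; D_mod = 6.73962 yrs; C = 52.71290.
Duration effect: -6.73962 × (-0.018) = +0.121313
Convexity effect: 0.5 × 52.71290 × (-0.018)² = +0.0085395
ΔP/P ≈ +0.121313 + 0.0085395 = +0.129853 = +12.9853%.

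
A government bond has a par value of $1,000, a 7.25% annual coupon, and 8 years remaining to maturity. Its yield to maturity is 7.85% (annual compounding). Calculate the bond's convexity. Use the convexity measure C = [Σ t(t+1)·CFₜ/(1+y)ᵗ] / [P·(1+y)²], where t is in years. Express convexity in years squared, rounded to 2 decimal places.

With y = 0.0785:
  t   CF        PV=CF/(1+0.0785)^t    t·PV        t(t+1)·PV
  1        72.50        67.2230        67.2230         134.4460
  2        72.50        62.3301       124.6602         373.9805
  3        72.50        57.7933       173.3799         693.5197
  4        72.50        53.5867       214.3470       1,071.7350
  5        72.50        49.6864       248.4318       1,490.5911
  6        72.50        46.0699       276.4193       1,934.9351
  7        72.50        42.7166       299.0164       2,392.1312
  8     1,072.50       585.9170     4,687.3361      42,186.0246
  Σ                    965.3230     6,090.8137      50,277.3631
P = 965.3230.
Convexity = Σ t(t+1)·PV / [P·(1+y)²] = 50,277.3631 / (965.3230 × 1.163162) = 44.77747.

44.78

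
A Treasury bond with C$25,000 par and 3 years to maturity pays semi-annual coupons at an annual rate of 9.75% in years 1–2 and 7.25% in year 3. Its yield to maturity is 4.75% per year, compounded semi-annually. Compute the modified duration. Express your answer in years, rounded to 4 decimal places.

Periodic yield y = 0.02375. First find Macaulay duration:
  t   CF        PV=CF/(1+0.02375)^t    t·PV
  1     1,218.75     1,190.4762     1,190.4762
  2     1,218.75     1,162.8583     2,325.7166
  3     1,218.75     1,135.8811     3,407.6434
  4     1,218.75     1,109.5298     4,438.1192
  5       906.25       805.8950     4,029.4749
  6    25,906.25    22,503.0333   135,018.2000
  Σ                 27,907.6737   150,409.6303
P = 27,907.6737; Macaulay duration = 150,409.6303 / 27,907.6737 = 5.38954 half-year periods = 2.69477 years.
Modified duration = D_Mac / (1 + y) = 2.69477 / 1.02375 = 2.63226 years.

2.6323 years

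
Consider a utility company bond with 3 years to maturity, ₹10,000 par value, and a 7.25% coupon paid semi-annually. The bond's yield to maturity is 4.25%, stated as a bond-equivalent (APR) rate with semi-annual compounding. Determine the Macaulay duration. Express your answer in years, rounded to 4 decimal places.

Periodic yield y = 0.02125. Discount each cash flow and weight by its period:
  t   CF        PV=CF/(1+0.02125)^t    t·PV
  1       362.50       354.9572       354.9572
  2       362.50       347.5713       695.1425
  3       362.50       340.3391     1,021.0172
  4       362.50       333.2573     1,333.0294
  5       362.50       326.3230     1,631.6149
  6    10,362.50     9,134.2339    54,805.4031
  Σ                 10,836.6817    59,841.1643
Price P = Σ PV = 10,836.6817.
Macaulay duration = Σ(t·PV) / P = 59,841.1643 / 10,836.6817 = 5.52209 half-year periods.
In years: 5.52209 / 2 = 2.76105 years.

2.7610 years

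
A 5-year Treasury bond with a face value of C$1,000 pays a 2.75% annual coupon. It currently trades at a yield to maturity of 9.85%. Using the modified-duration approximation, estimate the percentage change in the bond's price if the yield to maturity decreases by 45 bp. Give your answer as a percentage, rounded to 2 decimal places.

+1.92%

Periodic yield y = 0.0985. Modified duration first:
  t   CF        PV=CF/(1+0.0985)^t    t·PV
  1        27.50        25.0341        25.0341
  2        27.50        22.7894        45.5788
  3        27.50        20.7459        62.2377
  4        27.50        18.8857        75.5427
  5     1,027.50       642.3645     3,211.8224
  Σ                    729.8196     3,420.2158
P = 729.8196; D_Mac = 4.68639 yrs; D_mod = 4.68639/(1+0.0985) = 4.26617 yrs.
ΔP/P ≈ -D_mod · Δy = -4.26617 × (-0.0045) = +0.019198 = +1.9198%.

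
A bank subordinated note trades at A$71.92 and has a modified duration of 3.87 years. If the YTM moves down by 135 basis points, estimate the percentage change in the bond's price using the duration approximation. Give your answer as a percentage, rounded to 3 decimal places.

Duration approximation: ΔP/P ≈ -D_mod · Δy = -3.87 × (-0.0135) = +0.052245.
As a percentage: +5.2245%.

+5.225%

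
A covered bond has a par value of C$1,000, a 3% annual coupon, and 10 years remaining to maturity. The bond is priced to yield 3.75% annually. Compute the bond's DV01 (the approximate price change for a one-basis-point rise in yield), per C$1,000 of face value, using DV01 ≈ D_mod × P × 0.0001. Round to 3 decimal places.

C$0.790

Periodic yield y = 0.0375.
  t   CF        PV=CF/(1+0.0375)^t    t·PV
  1        30.00        28.9157        28.9157
  2        30.00        27.8705        55.7410
  3        30.00        26.8632        80.5895
  4        30.00        25.8922       103.5688
  5        30.00        24.9563       124.7817
  6        30.00        24.0543       144.3258
  7        30.00        23.1849       162.2940
  8        30.00        22.3469       178.7748
  9        30.00        21.5391       193.8522
  10    1,030.00       712.7811     7,127.8109
  Σ                    938.4041     8,200.6544
P = 938.4041; D_Mac = 8.73894 yrs; D_mod = 8.42307 yrs.
DV01 ≈ 8.42307 × 938.4041 × 0.0001 = 0.790425.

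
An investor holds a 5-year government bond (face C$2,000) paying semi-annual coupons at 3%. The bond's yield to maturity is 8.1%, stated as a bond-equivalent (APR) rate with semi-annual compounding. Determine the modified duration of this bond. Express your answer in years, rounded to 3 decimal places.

4.451 years

Periodic yield y = 0.0405. First find Macaulay duration:
  t   CF        PV=CF/(1+0.0405)^t    t·PV
  1        30.00        28.8323        28.8323
  2        30.00        27.7100        55.4201
  3        30.00        26.6315        79.8944
  4        30.00        25.5949       102.3795
  5        30.00        24.5986       122.9931
  6        30.00        23.6412       141.8469
  7        30.00        22.7210       159.0467
  8        30.00        21.8366       174.6926
  9        30.00        20.9866       188.8796
  10    2,030.00     1,364.8194    13,648.1942
  Σ                  1,587.3720    14,702.1794
P = 1,587.3720; Macaulay duration = 14,702.1794 / 1,587.3720 = 9.26196 half-year periods = 4.63098 years.
Modified duration = D_Mac / (1 + y) = 4.63098 / 1.0405 = 4.45073 years.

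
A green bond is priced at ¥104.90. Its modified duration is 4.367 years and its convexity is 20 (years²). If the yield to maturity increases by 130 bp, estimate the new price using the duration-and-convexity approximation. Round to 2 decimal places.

Duration effect: -D_mod·Δy = -4.367 × (+0.013) = -0.056771
Convexity effect: ½·C·(Δy)² = 0.5 × 20 × (0.013)² = +0.0016900
ΔP/P ≈ -0.056771 + 0.0016900 = -0.055081
New price ≈ 104.90 × (1 - 0.055081) = 99.1220031.

¥99.12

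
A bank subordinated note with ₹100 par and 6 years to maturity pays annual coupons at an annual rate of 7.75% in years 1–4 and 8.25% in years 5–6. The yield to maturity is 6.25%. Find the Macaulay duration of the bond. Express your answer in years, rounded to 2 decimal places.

Periodic yield y = 0.0625. Discount each cash flow and weight by its year:
  t   CF        PV=CF/(1+0.0625)^t    t·PV
  1         7.75         7.2941         7.2941
  2         7.75         6.8651        13.7301
  3         7.75         6.4612        19.3837
  4         7.75         6.0812        24.3246
  5         8.25         6.0927        30.4635
  6       108.25        75.2410       451.4457
  Σ                    108.0352       546.6417
Price P = Σ PV = 108.0352.
Macaulay duration = Σ(t·PV) / P = 546.6417 / 108.0352 = 5.05985 years.

5.06 years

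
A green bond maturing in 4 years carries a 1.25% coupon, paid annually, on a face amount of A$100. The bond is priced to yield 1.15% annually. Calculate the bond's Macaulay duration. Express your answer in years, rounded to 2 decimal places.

3.93 years

Periodic yield y = 0.0115. Discount each cash flow and weight by its year:
  t   CF        PV=CF/(1+0.0115)^t    t·PV
  1         1.25         1.2358         1.2358
  2         1.25         1.2217         2.4435
  3         1.25         1.2078         3.6235
  4       101.25        96.7234       386.8935
  Σ                    100.3888       394.1963
Price P = Σ PV = 100.3888.
Macaulay duration = Σ(t·PV) / P = 394.1963 / 100.3888 = 3.92670 years.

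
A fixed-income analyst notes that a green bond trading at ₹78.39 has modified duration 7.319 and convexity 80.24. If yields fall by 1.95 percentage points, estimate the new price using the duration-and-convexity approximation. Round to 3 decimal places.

₹90.774

Duration effect: -D_mod·Δy = -7.319 × (-0.0195) = +0.1427205
Convexity effect: ½·C·(Δy)² = 0.5 × 80.24 × (-0.0195)² = +0.01525563
ΔP/P ≈ +0.1427205 + 0.01525563 = +0.15797613
New price ≈ 78.39 × (1 + 0.15797613) = 90.7737488307.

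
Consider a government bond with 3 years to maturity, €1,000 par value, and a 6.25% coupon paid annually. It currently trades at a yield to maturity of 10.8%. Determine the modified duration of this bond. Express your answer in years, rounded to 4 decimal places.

Periodic yield y = 0.108. First find Macaulay duration:
  t   CF        PV=CF/(1+0.108)^t    t·PV
  1        62.50        56.4079        56.4079
  2        62.50        50.9097       101.8194
  3     1,062.50       781.1054     2,343.3163
  Σ                    888.4231     2,501.5436
P = 888.4231; Macaulay duration = 2,501.5436 / 888.4231 = 2.81571 years.
Modified duration = D_Mac / (1 + y) = 2.81571 / 1.108 = 2.54126 years.

2.5413 years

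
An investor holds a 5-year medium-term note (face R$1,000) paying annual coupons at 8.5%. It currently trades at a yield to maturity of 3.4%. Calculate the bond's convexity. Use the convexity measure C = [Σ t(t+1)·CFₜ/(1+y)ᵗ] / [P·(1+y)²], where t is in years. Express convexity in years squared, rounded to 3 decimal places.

With y = 0.034:
  t   CF        PV=CF/(1+0.034)^t    t·PV        t(t+1)·PV
  1        85.00        82.2050        82.2050         164.4101
  2        85.00        79.5020       159.0039         477.0118
  3        85.00        76.8878       230.6633         922.6533
  4        85.00        74.3596       297.4382       1,487.1911
  5     1,085.00       917.9669     4,589.8347      27,539.0084
  Σ                  1,230.9213     5,359.1452      30,590.2747
P = 1,230.9213.
Convexity = Σ t(t+1)·PV / [P·(1+y)²] = 30,590.2747 / (1,230.9213 × 1.069156) = 23.24406.

23.244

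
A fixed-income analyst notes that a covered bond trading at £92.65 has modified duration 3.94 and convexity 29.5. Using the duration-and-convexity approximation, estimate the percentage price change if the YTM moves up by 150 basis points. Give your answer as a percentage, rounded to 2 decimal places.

Duration effect: -D_mod·Δy = -3.94 × (+0.015) = -0.059100
Convexity effect: ½·C·(Δy)² = 0.5 × 29.5 × (0.015)² = +0.00331875
ΔP/P ≈ -0.059100 + 0.00331875 = -0.05578125
= -5.578125%.

-5.58%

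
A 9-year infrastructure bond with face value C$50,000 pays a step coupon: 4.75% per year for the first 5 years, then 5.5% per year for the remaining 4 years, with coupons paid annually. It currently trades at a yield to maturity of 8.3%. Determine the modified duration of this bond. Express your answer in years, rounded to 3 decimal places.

6.744 years

Periodic yield y = 0.083. First find Macaulay duration:
  t   CF        PV=CF/(1+0.083)^t    t·PV
  1     2,375.00     2,192.9825     2,192.9825
  2     2,375.00     2,024.9145     4,049.8291
  3     2,375.00     1,869.7272     5,609.1816
  4     2,375.00     1,726.4332     6,905.7329
  5     2,375.00     1,594.1212     7,970.6059
  6     2,750.00     1,704.3624    10,226.1746
  7     2,750.00     1,573.7419    11,016.1930
  8     2,750.00     1,453.1319    11,625.0553
  9    52,750.00    25,737.4997   231,637.4972
  Σ                 39,876.9145   291,233.2521
P = 39,876.9145; Macaulay duration = 291,233.2521 / 39,876.9145 = 7.30330 years.
Modified duration = D_Mac / (1 + y) = 7.30330 / 1.083 = 6.74359 years.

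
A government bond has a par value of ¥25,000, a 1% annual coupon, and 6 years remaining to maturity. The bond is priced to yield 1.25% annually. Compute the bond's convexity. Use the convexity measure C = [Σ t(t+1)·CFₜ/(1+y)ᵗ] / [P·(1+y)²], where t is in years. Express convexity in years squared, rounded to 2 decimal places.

39.63

With y = 0.0125:
  t   CF        PV=CF/(1+0.0125)^t    t·PV        t(t+1)·PV
  1       250.00       246.9136       246.9136         493.8272
  2       250.00       243.8653       487.7305       1,463.1916
  3       250.00       240.8546       722.5637       2,890.2550
  4       250.00       237.8811       951.5243       4,757.6214
  5       250.00       234.9443     1,174.7213       7,048.3280
  6    25,250.00    23,436.4156   140,618.4937     984,329.4560
  Σ                 24,640.8744   144,201.9472   1,000,982.6791
P = 24,640.8744.
Convexity = Σ t(t+1)·PV / [P·(1+y)²] = 1,000,982.6791 / (24,640.8744 × 1.025156) = 39.62601.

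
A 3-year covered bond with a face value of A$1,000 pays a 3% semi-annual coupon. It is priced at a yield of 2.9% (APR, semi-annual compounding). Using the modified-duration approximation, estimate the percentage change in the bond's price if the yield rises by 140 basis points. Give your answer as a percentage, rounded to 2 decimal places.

Periodic yield y = 0.0145. Modified duration first:
  t   CF        PV=CF/(1+0.0145)^t    t·PV
  1        15.00        14.7856        14.7856
  2        15.00        14.5743        29.1486
  3        15.00        14.3660        43.0979
  4        15.00        14.1606        56.6426
  5        15.00        13.9583        69.7913
  6     1,015.00       931.0087     5,586.0521
  Σ                  1,002.8535     5,799.5181
P = 1,002.8535; D_Mac = 5.78302 half-year periods = 2.89151 yrs; D_mod = 2.89151/(1+0.0145) = 2.85018 yrs.
ΔP/P ≈ -D_mod · Δy = -2.85018 × (+0.014) = -0.039903 = -3.9903%.

-3.99%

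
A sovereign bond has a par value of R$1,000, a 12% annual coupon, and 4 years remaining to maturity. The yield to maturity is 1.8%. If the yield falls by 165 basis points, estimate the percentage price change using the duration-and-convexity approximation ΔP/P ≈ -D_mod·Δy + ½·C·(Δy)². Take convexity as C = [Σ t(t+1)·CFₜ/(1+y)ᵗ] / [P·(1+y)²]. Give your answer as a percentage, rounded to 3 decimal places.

+5.887%

With y = 0.018:
  t   CF        PV=CF/(1+0.018)^t    t·PV        t(t+1)·PV
  1       120.00       117.8782       117.8782         235.7564
  2       120.00       115.7939       231.5878         694.7634
  3       120.00       113.7465       341.2394       1,364.9576
  4     1,120.00     1,042.8622     4,171.4487      20,857.2433
  Σ                  1,390.2807     4,862.1540      23,152.7206
P = 1,390.2807; D_Mac = 3.49725 yrs; D_mod = 3.43541 yrs; C = 16.06956.
Duration effect: -3.43541 × (-0.0165) = +0.056684
Convexity effect: 0.5 × 16.06956 × (-0.0165)² = +0.0021875
ΔP/P ≈ +0.056684 + 0.0021875 = +0.058872 = +5.8872%.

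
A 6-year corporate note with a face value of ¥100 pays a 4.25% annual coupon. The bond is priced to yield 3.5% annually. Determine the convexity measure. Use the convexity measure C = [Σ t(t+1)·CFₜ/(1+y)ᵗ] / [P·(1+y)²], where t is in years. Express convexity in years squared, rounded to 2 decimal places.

With y = 0.035:
  t   CF        PV=CF/(1+0.035)^t    t·PV        t(t+1)·PV
  1         4.25         4.1063         4.1063           8.2126
  2         4.25         3.9674         7.9348          23.8045
  3         4.25         3.8333        11.4998          45.9991
  4         4.25         3.7036        14.8145          74.0726
  5         4.25         3.5784        17.8919         107.3516
  6       104.25        84.8074       508.8447       3,561.9126
  Σ                    103.9964       565.0920       3,821.3529
P = 103.9964.
Convexity = Σ t(t+1)·PV / [P·(1+y)²] = 3,821.3529 / (103.9964 × 1.071225) = 34.30189.

34.30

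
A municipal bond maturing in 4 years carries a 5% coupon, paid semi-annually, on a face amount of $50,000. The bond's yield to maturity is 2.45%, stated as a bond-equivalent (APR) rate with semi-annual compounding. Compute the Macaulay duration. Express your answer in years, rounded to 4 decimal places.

3.6922 years

Periodic yield y = 0.01225. Discount each cash flow and weight by its period:
  t   CF        PV=CF/(1+0.01225)^t    t·PV
  1     1,250.00     1,234.8728     1,234.8728
  2     1,250.00     1,219.9287     2,439.8574
  3     1,250.00     1,205.1654     3,615.4962
  4     1,250.00     1,190.5808     4,762.3232
  5     1,250.00     1,176.1727     5,880.8634
  6     1,250.00     1,161.9389     6,971.6335
  7     1,250.00     1,147.8774     8,035.1420
  8    51,250.00    46,493.4299   371,947.4394
  Σ                 54,829.9666   404,887.6278
Price P = Σ PV = 54,829.9666.
Macaulay duration = Σ(t·PV) / P = 404,887.6278 / 54,829.9666 = 7.38442 half-year periods.
In years: 7.38442 / 2 = 3.69221 years.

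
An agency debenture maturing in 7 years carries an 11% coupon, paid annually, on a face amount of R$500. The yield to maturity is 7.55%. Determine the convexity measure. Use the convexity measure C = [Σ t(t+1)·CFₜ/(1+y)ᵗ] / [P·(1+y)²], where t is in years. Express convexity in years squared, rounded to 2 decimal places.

With y = 0.0755:
  t   CF        PV=CF/(1+0.0755)^t    t·PV        t(t+1)·PV
  1        55.00        51.1390        51.1390         102.2780
  2        55.00        47.5491        95.0981         285.2943
  3        55.00        44.2111       132.6333         530.5334
  4        55.00        41.1075       164.4300         822.1499
  5        55.00        38.2218       191.1088       1,146.6526
  6        55.00        35.5386       213.2315       1,492.6208
  7       555.00       333.4418     2,334.0928      18,672.7424
  Σ                    591.2088     3,181.7336      23,052.2715
P = 591.2088.
Convexity = Σ t(t+1)·PV / [P·(1+y)²] = 23,052.2715 / (591.2088 × 1.156700) = 33.70947.

33.71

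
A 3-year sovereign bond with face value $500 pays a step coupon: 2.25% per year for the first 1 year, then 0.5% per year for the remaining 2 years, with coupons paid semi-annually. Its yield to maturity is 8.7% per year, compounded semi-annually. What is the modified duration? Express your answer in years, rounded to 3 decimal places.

Periodic yield y = 0.0435. First find Macaulay duration:
  t   CF        PV=CF/(1+0.0435)^t    t·PV
  1        5.625         5.3905         5.3905
  2        5.625         5.1658        10.3316
  3        1.250         1.1001         3.3003
  4        1.250         1.0542         4.2170
  5        1.250         1.0103         5.0515
  6      501.250       388.2395     2,329.4367
  Σ                    401.9604     2,357.7276
P = 401.9604; Macaulay duration = 2,357.7276 / 401.9604 = 5.86557 half-year periods = 2.93279 years.
Modified duration = D_Mac / (1 + y) = 2.93279 / 1.0435 = 2.81053 years.

2.811 years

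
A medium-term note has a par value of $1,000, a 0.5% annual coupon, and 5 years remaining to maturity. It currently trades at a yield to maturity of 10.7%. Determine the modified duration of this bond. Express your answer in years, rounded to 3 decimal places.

4.457 years

Periodic yield y = 0.107. First find Macaulay duration:
  t   CF        PV=CF/(1+0.107)^t    t·PV
  1         5.00         4.5167         4.5167
  2         5.00         4.0801         8.1603
  3         5.00         3.6858        11.0573
  4         5.00         3.3295        13.3180
  5     1,005.00       604.5441     3,022.7203
  Σ                    620.1562     3,059.7726
P = 620.1562; Macaulay duration = 3,059.7726 / 620.1562 = 4.93387 years.
Modified duration = D_Mac / (1 + y) = 4.93387 / 1.107 = 4.45698 years.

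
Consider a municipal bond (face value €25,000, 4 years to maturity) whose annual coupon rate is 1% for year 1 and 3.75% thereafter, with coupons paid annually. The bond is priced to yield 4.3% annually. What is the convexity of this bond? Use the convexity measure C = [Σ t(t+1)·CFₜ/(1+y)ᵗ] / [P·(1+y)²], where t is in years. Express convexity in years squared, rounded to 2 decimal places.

With y = 0.043:
  t   CF        PV=CF/(1+0.043)^t    t·PV        t(t+1)·PV
  1       250.00       239.6932       239.6932         479.3864
  2       937.50       861.7924     1,723.5848       5,170.7544
  3       937.50       826.2631     2,478.7893       9,915.1570
  4    25,937.50    21,917.4932    87,669.9728     438,349.8639
  Σ                 23,845.2419    92,112.0400     453,915.1617
P = 23,845.2419.
Convexity = Σ t(t+1)·PV / [P·(1+y)²] = 453,915.1617 / (23,845.2419 × 1.087849) = 17.49864.

17.50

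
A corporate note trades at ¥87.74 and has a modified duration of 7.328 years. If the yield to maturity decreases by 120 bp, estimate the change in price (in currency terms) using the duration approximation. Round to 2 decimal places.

+¥7.72

Duration approximation: ΔP/P ≈ -D_mod · Δy = -7.328 × (-0.012) = +0.087936.
ΔP ≈ 87.74 × (+0.087936) = +7.71550464.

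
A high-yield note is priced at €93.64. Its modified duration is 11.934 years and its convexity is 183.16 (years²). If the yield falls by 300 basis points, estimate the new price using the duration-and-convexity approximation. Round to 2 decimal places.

Duration effect: -D_mod·Δy = -11.934 × (-0.03) = +0.358020
Convexity effect: ½·C·(Δy)² = 0.5 × 183.16 × (-0.03)² = +0.0824220
ΔP/P ≈ +0.358020 + 0.0824220 = +0.440442
New price ≈ 93.64 × (1 + 0.440442) = 134.88298888.

€134.88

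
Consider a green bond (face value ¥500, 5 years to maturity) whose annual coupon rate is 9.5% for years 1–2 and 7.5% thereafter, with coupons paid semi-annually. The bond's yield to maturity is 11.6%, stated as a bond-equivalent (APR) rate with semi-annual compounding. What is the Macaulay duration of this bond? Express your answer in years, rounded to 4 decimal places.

Periodic yield y = 0.058. Discount each cash flow and weight by its period:
  t   CF        PV=CF/(1+0.058)^t    t·PV
  1        23.75        22.4480        22.4480
  2        23.75        21.2174        42.4348
  3        23.75        20.0543        60.1628
  4        23.75        18.9549        75.8195
  5        18.75        14.1440        70.7201
  6        18.75        13.3686        80.2118
  7        18.75        12.6358        88.4504
  8        18.75        11.9431        95.5445
  9        18.75        11.2883       101.5951
  10      518.75       295.1899     2,951.8986
  Σ                    441.2443     3,589.2857
Price P = Σ PV = 441.2443.
Macaulay duration = Σ(t·PV) / P = 3,589.2857 / 441.2443 = 8.13446 half-year periods.
In years: 8.13446 / 2 = 4.06723 years.

4.0672 years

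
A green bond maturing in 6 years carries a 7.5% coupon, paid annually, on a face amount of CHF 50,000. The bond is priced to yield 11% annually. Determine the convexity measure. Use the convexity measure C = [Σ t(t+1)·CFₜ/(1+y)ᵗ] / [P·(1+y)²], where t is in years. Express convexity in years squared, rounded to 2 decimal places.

26.31

With y = 0.11:
  t   CF        PV=CF/(1+0.11)^t    t·PV        t(t+1)·PV
  1     3,750.00     3,378.3784     3,378.3784       6,756.7568
  2     3,750.00     3,043.5841     6,087.1682      18,261.5047
  3     3,750.00     2,741.9677     8,225.9030      32,903.6122
  4     3,750.00     2,470.2412     9,880.9646      49,404.8231
  5     3,750.00     2,225.4425    11,127.2124      66,763.2744
  6    53,750.00    28,736.9449   172,421.6696   1,206,951.6875
  Σ                 42,596.5588   211,121.2963   1,381,041.6586
P = 42,596.5588.
Convexity = Σ t(t+1)·PV / [P·(1+y)²] = 1,381,041.6586 / (42,596.5588 × 1.232100) = 26.31397.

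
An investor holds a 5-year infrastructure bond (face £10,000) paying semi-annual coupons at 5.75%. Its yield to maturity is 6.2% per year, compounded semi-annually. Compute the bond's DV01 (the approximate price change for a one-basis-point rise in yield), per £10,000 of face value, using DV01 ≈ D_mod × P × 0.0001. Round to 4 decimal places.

Periodic yield y = 0.031.
  t   CF        PV=CF/(1+0.031)^t    t·PV
  1       287.50       278.8555       278.8555
  2       287.50       270.4709       540.9418
  3       287.50       262.3384       787.0152
  4       287.50       254.4504     1,017.8017
  5       287.50       246.7996     1,233.9982
  6       287.50       239.3789     1,436.2734
  7       287.50       232.1813     1,625.2689
  8       287.50       225.2001     1,801.6006
  9       287.50       218.4288     1,965.8590
  10   10,287.50     7,580.9424    75,809.4237
  Σ                  9,809.0462    86,497.0380
P = 9,809.0462; D_Mac = 8.81809 half-year periods = 4.40904 yrs; D_mod = 4.27647 yrs.
DV01 ≈ 4.27647 × 9,809.0462 × 0.0001 = 4.194813.

£4.1948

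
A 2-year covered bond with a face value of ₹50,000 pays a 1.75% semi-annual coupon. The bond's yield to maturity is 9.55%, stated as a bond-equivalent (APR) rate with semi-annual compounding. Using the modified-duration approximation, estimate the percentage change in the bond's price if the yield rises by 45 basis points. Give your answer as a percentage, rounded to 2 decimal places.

-0.85%

Periodic yield y = 0.04775. Modified duration first:
  t   CF        PV=CF/(1+0.04775)^t    t·PV
  1       437.50       417.5614       417.5614
  2       437.50       398.5316       797.0631
  3       437.50       380.3689     1,141.1068
  4    50,437.50    41,852.6416   167,410.5663
  Σ                 43,049.1035   169,766.2976
P = 43,049.1035; D_Mac = 3.94355 half-year periods = 1.97178 yrs; D_mod = 1.97178/(1+0.04775) = 1.88191 yrs.
ΔP/P ≈ -D_mod · Δy = -1.88191 × (+0.0045) = -0.008469 = -0.8469%.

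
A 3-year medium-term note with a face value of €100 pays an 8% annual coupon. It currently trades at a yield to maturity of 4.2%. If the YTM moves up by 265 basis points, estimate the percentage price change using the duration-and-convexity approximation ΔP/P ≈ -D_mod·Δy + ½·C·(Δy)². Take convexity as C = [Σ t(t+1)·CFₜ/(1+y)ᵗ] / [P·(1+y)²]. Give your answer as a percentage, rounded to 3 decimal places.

-6.754%

With y = 0.042:
  t   CF        PV=CF/(1+0.042)^t    t·PV        t(t+1)·PV
  1         8.00         7.6775         7.6775          15.3551
  2         8.00         7.3681        14.7362          44.2085
  3       108.00        95.4598       286.3795       1,145.5178
  Σ                    110.5054       308.7932       1,205.0814
P = 110.5054; D_Mac = 2.79437 yrs; D_mod = 2.68174 yrs; C = 10.04378.
Duration effect: -2.68174 × (+0.0265) = -0.071066
Convexity effect: 0.5 × 10.04378 × (0.0265)² = +0.0035266
ΔP/P ≈ -0.071066 + 0.0035266 = -0.067539 = -6.7539%.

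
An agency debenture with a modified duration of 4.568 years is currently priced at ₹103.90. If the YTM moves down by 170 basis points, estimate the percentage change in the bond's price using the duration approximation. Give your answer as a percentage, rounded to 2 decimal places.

+7.77%

Duration approximation: ΔP/P ≈ -D_mod · Δy = -4.568 × (-0.017) = +0.077656.
As a percentage: +7.7656%.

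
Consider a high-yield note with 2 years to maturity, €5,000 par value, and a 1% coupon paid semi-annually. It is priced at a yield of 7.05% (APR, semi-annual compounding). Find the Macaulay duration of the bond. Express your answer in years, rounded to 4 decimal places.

Periodic yield y = 0.03525. Discount each cash flow and weight by its period:
  t   CF        PV=CF/(1+0.03525)^t    t·PV
  1        25.00        24.1488        24.1488
  2        25.00        23.3265        46.6530
  3        25.00        22.5322        67.5967
  4     5,025.00     4,374.7688    17,499.0753
  Σ                  4,444.7763    17,637.4738
Price P = Σ PV = 4,444.7763.
Macaulay duration = Σ(t·PV) / P = 17,637.4738 / 4,444.7763 = 3.96814 half-year periods.
In years: 3.96814 / 2 = 1.98407 years.

1.9841 years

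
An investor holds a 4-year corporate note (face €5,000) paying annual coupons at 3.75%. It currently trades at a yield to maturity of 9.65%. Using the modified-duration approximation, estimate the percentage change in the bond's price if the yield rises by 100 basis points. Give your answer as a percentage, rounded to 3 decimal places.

-3.431%

Periodic yield y = 0.0965. Modified duration first:
  t   CF        PV=CF/(1+0.0965)^t    t·PV
  1       187.50       170.9986       170.9986
  2       187.50       155.9495       311.8990
  3       187.50       142.2248       426.6744
  4     5,187.50     3,588.5877    14,354.3508
  Σ                  4,057.7607    15,263.9229
P = 4,057.7607; D_Mac = 3.76166 yrs; D_mod = 3.76166/(1+0.0965) = 3.43061 yrs.
ΔP/P ≈ -D_mod · Δy = -3.43061 × (+0.01) = -0.034306 = -3.4306%.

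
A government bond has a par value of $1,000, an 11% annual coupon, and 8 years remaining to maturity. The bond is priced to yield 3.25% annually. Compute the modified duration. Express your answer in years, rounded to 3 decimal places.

Periodic yield y = 0.0325. First find Macaulay duration:
  t   CF        PV=CF/(1+0.0325)^t    t·PV
  1       110.00       106.5375       106.5375
  2       110.00       103.1840       206.3681
  3       110.00        99.9361       299.8084
  4       110.00        96.7904       387.1617
  5       110.00        93.7438       468.7188
  6       110.00        90.7930       544.7579
  7       110.00        87.9351       615.5457
  8     1,110.00       859.4141     6,875.3131
  Σ                  1,538.3341     9,504.2113
P = 1,538.3341; Macaulay duration = 9,504.2113 / 1,538.3341 = 6.17825 years.
Modified duration = D_Mac / (1 + y) = 6.17825 / 1.0325 = 5.98378 years.

5.984 years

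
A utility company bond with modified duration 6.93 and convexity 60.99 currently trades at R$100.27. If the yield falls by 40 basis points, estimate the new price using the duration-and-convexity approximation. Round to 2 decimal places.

Duration effect: -D_mod·Δy = -6.93 × (-0.004) = +0.027720
Convexity effect: ½·C·(Δy)² = 0.5 × 60.99 × (-0.004)² = +0.00048792
ΔP/P ≈ +0.027720 + 0.00048792 = +0.02820792
New price ≈ 100.27 × (1 + 0.02820792) = 103.0984081384.

R$103.10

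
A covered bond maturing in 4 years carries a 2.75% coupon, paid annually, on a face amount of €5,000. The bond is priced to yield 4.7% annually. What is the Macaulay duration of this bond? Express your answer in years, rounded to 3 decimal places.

Periodic yield y = 0.047. Discount each cash flow and weight by its year:
  t   CF        PV=CF/(1+0.047)^t    t·PV
  1       137.50       131.3276       131.3276
  2       137.50       125.4323       250.8646
  3       137.50       119.8016       359.4048
  4     5,137.50     4,275.2854    17,101.1415
  Σ                  4,651.8469    17,842.7385
Price P = Σ PV = 4,651.8469.
Macaulay duration = Σ(t·PV) / P = 17,842.7385 / 4,651.8469 = 3.83562 years.

3.836 years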